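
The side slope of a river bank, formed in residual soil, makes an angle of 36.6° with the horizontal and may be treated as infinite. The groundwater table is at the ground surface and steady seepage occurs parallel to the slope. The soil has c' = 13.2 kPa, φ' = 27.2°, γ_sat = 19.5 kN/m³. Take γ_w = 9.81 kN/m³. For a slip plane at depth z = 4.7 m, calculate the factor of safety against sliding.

FS = 0.64

With seepage parallel to the slope and the water table at the surface, the effective normal stress on the slip plane uses the buoyant unit weight γ' = γ_sat − γ_w while the driving shear stress uses γ_sat:
FS = [c' + γ' z cos²β tanφ'] / [γ_sat z sinβ cosβ]
γ' = 19.5 − 9.81 = 9.69 kN/m³
Numerator = 13.2 + 9.69·4.7·cos²36.6°·tan27.2° = 13.2 + 9.69·4.7·0.6445·0.5139 = 28.285 kPa
Denominator = 19.5·4.7·sin36.6°·cos36.6° = 19.5·4.7·0.5962·0.8028 = 43.869 kPa
FS = 28.285 / 43.869 = 0.645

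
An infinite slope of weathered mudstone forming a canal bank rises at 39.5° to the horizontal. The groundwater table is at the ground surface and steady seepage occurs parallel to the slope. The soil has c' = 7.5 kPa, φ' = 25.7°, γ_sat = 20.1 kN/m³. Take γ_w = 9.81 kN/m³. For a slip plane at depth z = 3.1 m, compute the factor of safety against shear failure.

With seepage parallel to the slope and the water table at the surface, the effective normal stress on the slip plane uses the buoyant unit weight γ' = γ_sat − γ_w while the driving shear stress uses γ_sat:
FS = [c' + γ' z cos²β tanφ'] / [γ_sat z sinβ cosβ]
γ' = 20.1 − 9.81 = 10.29 kN/m³
Numerator = 7.5 + 10.29·3.1·cos²39.5°·tan25.7° = 7.5 + 10.29·3.1·0.5954·0.4813 = 16.641 kPa
Denominator = 20.1·3.1·sin39.5°·cos39.5° = 20.1·3.1·0.6361·0.7716 = 30.583 kPa
FS = 16.641 / 30.583 = 0.544

FS = 0.54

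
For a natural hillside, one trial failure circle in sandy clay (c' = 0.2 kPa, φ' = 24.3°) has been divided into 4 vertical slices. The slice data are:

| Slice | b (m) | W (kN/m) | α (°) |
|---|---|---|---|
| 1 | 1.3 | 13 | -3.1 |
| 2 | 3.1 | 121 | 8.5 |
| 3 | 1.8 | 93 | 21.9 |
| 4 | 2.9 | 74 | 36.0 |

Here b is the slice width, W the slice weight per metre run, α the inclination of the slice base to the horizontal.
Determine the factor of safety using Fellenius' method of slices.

FS = 1.34

Ordinary method of slices: FS = Σ[c'·Δl_i + (W_i cosα_i)·tanφ'] / Σ W_i sinα_i, with Δl_i = b_i / cosα_i.
Slice 1: Δl = 1.3/cos(-3.1°) = 1.302 m; N'_1 = 13·cos(-3.1°) = 13.0; c'Δl = 0.26; W sinα = -0.7
Slice 2: Δl = 3.1/cos8.5° = 3.134 m; N'_2 = 121·cos8.5° = 119.7; c'Δl = 0.63; W sinα = 17.9
Slice 3: Δl = 1.8/cos21.9° = 1.940 m; N'_3 = 93·cos21.9° = 86.3; c'Δl = 0.39; W sinα = 34.7
Slice 4: Δl = 2.9/cos36.0° = 3.585 m; N'_4 = 74·cos36.0° = 59.9; c'Δl = 0.72; W sinα = 43.5
Σc'Δl = 2.0 kN/m; ΣN' = 278.8 kN/m; ΣW sinα = 95.4 kN/m
Resisting = 2.0 + 278.8·tan24.3° = 2.0 + 125.9 = 127.9 kN/m
FS = 127.9 / 95.4 = 1.341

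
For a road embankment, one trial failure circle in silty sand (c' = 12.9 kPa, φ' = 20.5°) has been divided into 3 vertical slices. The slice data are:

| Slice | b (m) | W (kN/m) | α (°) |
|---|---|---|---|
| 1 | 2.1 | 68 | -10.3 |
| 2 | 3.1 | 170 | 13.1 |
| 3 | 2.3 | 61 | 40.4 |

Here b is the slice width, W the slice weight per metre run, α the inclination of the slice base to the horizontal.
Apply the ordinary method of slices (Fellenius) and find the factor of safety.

Ordinary method of slices: FS = Σ[c'·Δl_i + (W_i cosα_i)·tanφ'] / Σ W_i sinα_i, with Δl_i = b_i / cosα_i.
Slice 1: Δl = 2.1/cos(-10.3°) = 2.134 m; N'_1 = 68·cos(-10.3°) = 66.9; c'Δl = 27.53; W sinα = -12.2
Slice 2: Δl = 3.1/cos13.1° = 3.183 m; N'_2 = 170·cos13.1° = 165.6; c'Δl = 41.06; W sinα = 38.5
Slice 3: Δl = 2.3/cos40.4° = 3.020 m; N'_3 = 61·cos40.4° = 46.5; c'Δl = 38.96; W sinα = 39.5
Σc'Δl = 107.6 kN/m; ΣN' = 278.9 kN/m; ΣW sinα = 65.9 kN/m
Resisting = 107.6 + 278.9·tan20.5° = 107.6 + 104.3 = 211.8 kN/m
FS = 211.8 / 65.9 = 3.214

FS = 3.21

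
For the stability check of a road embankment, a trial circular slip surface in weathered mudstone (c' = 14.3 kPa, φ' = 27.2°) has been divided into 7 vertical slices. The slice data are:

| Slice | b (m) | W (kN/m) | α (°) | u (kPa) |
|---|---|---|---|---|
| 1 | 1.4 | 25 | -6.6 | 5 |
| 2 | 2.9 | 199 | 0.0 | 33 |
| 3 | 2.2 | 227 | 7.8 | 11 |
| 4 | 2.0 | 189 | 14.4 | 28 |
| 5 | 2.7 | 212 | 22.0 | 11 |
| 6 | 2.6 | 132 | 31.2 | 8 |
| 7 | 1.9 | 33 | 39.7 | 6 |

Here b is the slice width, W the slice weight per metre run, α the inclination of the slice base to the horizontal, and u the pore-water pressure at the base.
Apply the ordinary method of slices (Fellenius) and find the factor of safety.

Ordinary method of slices: FS = Σ[c'·Δl_i + (W_i cosα_i − u_i·Δl_i)·tanφ'] / Σ W_i sinα_i, with Δl_i = b_i / cosα_i.
Slice 1: Δl = 1.4/cos(-6.6°) = 1.409 m; N'_1 = 25·cos(-6.6°) − 5·1.409 = 17.8; c'Δl = 20.15; W sinα = -2.9
Slice 2: Δl = 2.9/cos0.0° = 2.900 m; N'_2 = 199·cos0.0° − 33·2.900 = 103.3; c'Δl = 41.47; W sinα = 0.0
Slice 3: Δl = 2.2/cos7.8° = 2.221 m; N'_3 = 227·cos7.8° − 11·2.221 = 200.5; c'Δl = 31.75; W sinα = 30.8
Slice 4: Δl = 2.0/cos14.4° = 2.065 m; N'_4 = 189·cos14.4° − 28·2.065 = 125.2; c'Δl = 29.53; W sinα = 47.0
Slice 5: Δl = 2.7/cos22.0° = 2.912 m; N'_5 = 212·cos22.0° − 11·2.912 = 164.5; c'Δl = 41.64; W sinα = 79.4
Slice 6: Δl = 2.6/cos31.2° = 3.040 m; N'_6 = 132·cos31.2° − 8·3.040 = 88.6; c'Δl = 43.47; W sinα = 68.4
Slice 7: Δl = 1.9/cos39.7° = 2.469 m; N'_7 = 33·cos39.7° − 6·2.469 = 10.6; c'Δl = 35.31; W sinα = 21.1
Σc'Δl = 243.3 kN/m; ΣN' = 710.5 kN/m; ΣW sinα = 243.8 kN/m
Resisting = 243.3 + 710.5·tan27.2° = 243.3 + 365.1 = 608.5 kN/m
FS = 608.5 / 243.8 = 2.496

FS = 2.50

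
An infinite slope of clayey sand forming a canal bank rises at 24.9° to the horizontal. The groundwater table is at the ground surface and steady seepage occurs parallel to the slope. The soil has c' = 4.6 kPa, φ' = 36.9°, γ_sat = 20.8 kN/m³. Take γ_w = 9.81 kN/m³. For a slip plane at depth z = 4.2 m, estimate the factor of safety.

FS = 0.99

With seepage parallel to the slope and the water table at the surface, the effective normal stress on the slip plane uses the buoyant unit weight γ' = γ_sat − γ_w while the driving shear stress uses γ_sat:
FS = [c' + γ' z cos²β tanφ'] / [γ_sat z sinβ cosβ]
γ' = 20.8 − 9.81 = 10.99 kN/m³
Numerator = 4.6 + 10.99·4.2·cos²24.9°·tan36.9° = 4.6 + 10.99·4.2·0.8227·0.7508 = 33.113 kPa
Denominator = 20.8·4.2·sin24.9°·cos24.9° = 20.8·4.2·0.4210·0.9070 = 33.363 kPa
FS = 33.113 / 33.363 = 0.993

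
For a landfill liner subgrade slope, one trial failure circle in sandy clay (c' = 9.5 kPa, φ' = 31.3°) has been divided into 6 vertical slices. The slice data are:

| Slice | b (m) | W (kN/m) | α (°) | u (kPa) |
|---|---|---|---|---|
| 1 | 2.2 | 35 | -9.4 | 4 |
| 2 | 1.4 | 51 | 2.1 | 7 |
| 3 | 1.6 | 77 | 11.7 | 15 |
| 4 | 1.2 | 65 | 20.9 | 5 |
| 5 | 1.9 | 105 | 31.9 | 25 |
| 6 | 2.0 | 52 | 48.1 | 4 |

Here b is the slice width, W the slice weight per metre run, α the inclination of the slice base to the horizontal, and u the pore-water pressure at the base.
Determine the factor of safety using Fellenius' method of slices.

Ordinary method of slices: FS = Σ[c'·Δl_i + (W_i cosα_i − u_i·Δl_i)·tanφ'] / Σ W_i sinα_i, with Δl_i = b_i / cosα_i.
Slice 1: Δl = 2.2/cos(-9.4°) = 2.230 m; N'_1 = 35·cos(-9.4°) − 4·2.230 = 25.6; c'Δl = 21.18; W sinα = -5.7
Slice 2: Δl = 1.4/cos2.1° = 1.401 m; N'_2 = 51·cos2.1° − 7·1.401 = 41.2; c'Δl = 13.31; W sinα = 1.9
Slice 3: Δl = 1.6/cos11.7° = 1.634 m; N'_3 = 77·cos11.7° − 15·1.634 = 50.9; c'Δl = 15.52; W sinα = 15.6
Slice 4: Δl = 1.2/cos20.9° = 1.285 m; N'_4 = 65·cos20.9° − 5·1.285 = 54.3; c'Δl = 12.20; W sinα = 23.2
Slice 5: Δl = 1.9/cos31.9° = 2.238 m; N'_5 = 105·cos31.9° − 25·2.238 = 33.2; c'Δl = 21.26; W sinα = 55.5
Slice 6: Δl = 2.0/cos48.1° = 2.995 m; N'_6 = 52·cos48.1° − 4·2.995 = 22.7; c'Δl = 28.45; W sinα = 38.7
Σc'Δl = 111.9 kN/m; ΣN' = 227.9 kN/m; ΣW sinα = 129.1 kN/m
Resisting = 111.9 + 227.9·tan31.3° = 111.9 + 138.6 = 250.5 kN/m
FS = 250.5 / 129.1 = 1.940

FS = 1.94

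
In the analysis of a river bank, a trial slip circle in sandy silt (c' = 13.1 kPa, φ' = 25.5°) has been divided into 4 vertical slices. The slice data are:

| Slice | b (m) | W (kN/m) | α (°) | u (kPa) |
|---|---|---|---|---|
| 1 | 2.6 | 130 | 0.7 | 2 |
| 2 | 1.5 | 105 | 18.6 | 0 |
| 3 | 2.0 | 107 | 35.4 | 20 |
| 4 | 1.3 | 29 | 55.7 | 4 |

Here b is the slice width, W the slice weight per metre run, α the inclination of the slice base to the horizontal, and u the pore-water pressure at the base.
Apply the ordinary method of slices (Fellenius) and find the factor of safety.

FS = 2.03

Ordinary method of slices: FS = Σ[c'·Δl_i + (W_i cosα_i − u_i·Δl_i)·tanφ'] / Σ W_i sinα_i, with Δl_i = b_i / cosα_i.
Slice 1: Δl = 2.6/cos0.7° = 2.600 m; N'_1 = 130·cos0.7° − 2·2.600 = 124.8; c'Δl = 34.06; W sinα = 1.6
Slice 2: Δl = 1.5/cos18.6° = 1.583 m; N'_2 = 105·cos18.6° − 0·1.583 = 99.5; c'Δl = 20.73; W sinα = 33.5
Slice 3: Δl = 2.0/cos35.4° = 2.454 m; N'_3 = 107·cos35.4° − 20·2.454 = 38.1; c'Δl = 32.14; W sinα = 62.0
Slice 4: Δl = 1.3/cos55.7° = 2.307 m; N'_4 = 29·cos55.7° − 4·2.307 = 7.1; c'Δl = 30.22; W sinα = 24.0
Σc'Δl = 117.2 kN/m; ΣN' = 269.6 kN/m; ΣW sinα = 121.0 kN/m
Resisting = 117.2 + 269.6·tan25.5° = 117.2 + 128.6 = 245.7 kN/m
FS = 245.7 / 121.0 = 2.031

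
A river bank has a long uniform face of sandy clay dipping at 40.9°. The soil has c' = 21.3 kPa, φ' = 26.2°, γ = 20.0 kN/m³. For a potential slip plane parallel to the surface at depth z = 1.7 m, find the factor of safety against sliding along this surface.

For an infinite slope with a slip plane parallel to the surface (no pore pressure): FS = [c' + γz cos²β tanφ'] / [γz sinβ cosβ].
γz = 20.0·1.7 = 34.00 kN/m²
Numerator = 21.3 + 34.00·cos²40.9°·tan26.2° = 21.3 + 34.00·0.5713·0.4921 = 30.858 kPa
Denominator = 34.00·sin40.9°·cos40.9° = 34.00·0.6547·0.7559 = 16.826 kPa
FS = 30.858 / 16.826 = 1.834

FS = 1.83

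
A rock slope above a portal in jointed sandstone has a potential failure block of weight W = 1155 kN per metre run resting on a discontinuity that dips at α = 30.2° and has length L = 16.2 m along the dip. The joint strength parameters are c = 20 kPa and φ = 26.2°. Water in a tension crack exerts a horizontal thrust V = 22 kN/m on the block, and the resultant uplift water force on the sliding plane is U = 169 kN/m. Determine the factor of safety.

FS = 1.21

Resolving the block weight along and normal to the plane and applying the Mohr–Coulomb strength on the joint:
N' = W cosα − U − V sinα = 1155·cos30.2° − 169 − 22·sin30.2° = 818.2 kN/m
Driving force T = W sinα + V cosα = 1155·sin30.2° + 22·cos30.2° = 600.0 kN/m
Resisting force R = c·L + N'·tanφ = 20·16.2 + 818.2·tan26.2° = 324.0 + 402.6 = 726.6 kN/m
FS = R / T = 726.6 / 600.0 = 1.211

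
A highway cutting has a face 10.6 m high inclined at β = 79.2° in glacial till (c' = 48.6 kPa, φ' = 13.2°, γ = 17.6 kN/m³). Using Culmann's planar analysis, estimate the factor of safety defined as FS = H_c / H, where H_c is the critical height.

H_c = (4c'/γ) · sinβ cosφ' / [1 − cos(β − φ')]
    = (4·48.6/17.6) · sin79.2°·cos13.2° / [1 − cos66.0°]
    = 11.045 · 0.9563 / 0.5933 = 17.81 m
FS = H_c / H = 17.81 / 10.6 = 1.680

FS = 1.68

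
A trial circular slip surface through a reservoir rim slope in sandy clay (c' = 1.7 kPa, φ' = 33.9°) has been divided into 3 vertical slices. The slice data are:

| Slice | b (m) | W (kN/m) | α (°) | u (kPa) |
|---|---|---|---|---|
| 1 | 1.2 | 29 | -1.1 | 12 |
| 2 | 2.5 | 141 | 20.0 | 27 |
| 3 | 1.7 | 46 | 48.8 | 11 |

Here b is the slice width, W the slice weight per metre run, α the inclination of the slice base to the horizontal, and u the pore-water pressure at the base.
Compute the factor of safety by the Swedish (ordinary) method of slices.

FS = 0.76

Ordinary method of slices: FS = Σ[c'·Δl_i + (W_i cosα_i − u_i·Δl_i)·tanφ'] / Σ W_i sinα_i, with Δl_i = b_i / cosα_i.
Slice 1: Δl = 1.2/cos(-1.1°) = 1.200 m; N'_1 = 29·cos(-1.1°) − 12·1.200 = 14.6; c'Δl = 2.04; W sinα = -0.6
Slice 2: Δl = 2.5/cos20.0° = 2.660 m; N'_2 = 141·cos20.0° − 27·2.660 = 60.7; c'Δl = 4.52; W sinα = 48.2
Slice 3: Δl = 1.7/cos48.8° = 2.581 m; N'_3 = 46·cos48.8° − 11·2.581 = 1.9; c'Δl = 4.39; W sinα = 34.6
Σc'Δl = 11.0 kN/m; ΣN' = 77.2 kN/m; ΣW sinα = 82.3 kN/m
Resisting = 11.0 + 77.2·tan33.9° = 11.0 + 51.9 = 62.8 kN/m
FS = 62.8 / 82.3 = 0.763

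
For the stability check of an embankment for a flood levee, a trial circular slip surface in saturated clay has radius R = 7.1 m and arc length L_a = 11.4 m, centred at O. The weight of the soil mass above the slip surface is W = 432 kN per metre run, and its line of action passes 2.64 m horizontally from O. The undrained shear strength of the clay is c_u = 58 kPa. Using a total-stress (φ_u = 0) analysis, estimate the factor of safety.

Taking moments about the centre O, the resisting moment is provided by the undrained shear strength acting along the arc:
M_R = c_u·L_a·R = 58·11.40·7.1 = 4694.5 kN·m/m
M_D = W·d = 432·2.64 = 1140.5 kN·m/m
FS = M_R / M_D = 4694.5 / 1140.5 = 4.116

FS = 4.12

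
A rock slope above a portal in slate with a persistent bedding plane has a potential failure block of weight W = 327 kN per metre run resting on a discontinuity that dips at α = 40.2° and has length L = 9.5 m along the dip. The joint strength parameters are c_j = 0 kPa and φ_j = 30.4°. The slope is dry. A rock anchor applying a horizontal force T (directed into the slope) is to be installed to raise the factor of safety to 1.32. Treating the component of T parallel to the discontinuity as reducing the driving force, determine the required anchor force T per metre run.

Resolving forces along and normal to the sliding plane, with the horizontal anchor force T adding T·sinα to the effective normal force and T·cosα acting up the plane against the driving force:
FS = [c_jL + (W cosα + T sinα) tanφ_j] / [W sinα − T cosα]
Without the anchor: N' = 249.8 kN/m, driving T_d = 211.1 kN/m, resisting R = 0·9.5 + 249.8·tan30.4° = 146.5 kN/m, FS = 0.69.
Setting FS = 1.32 and solving for T:
1.32·(211.1 − T cos40.2°) = 146.5 + T sin40.2°·tan30.4°
T·(sin40.2°·tan30.4° + 1.32·cos40.2°) = 1.32·211.1 − 146.5
T·(0.6455·0.5867 + 1.32·0.7638) = 278.6 − 146.5 = 132.1
T·1.3869 = 132.1
T = 95.2 kN/m

T = 95 kN/m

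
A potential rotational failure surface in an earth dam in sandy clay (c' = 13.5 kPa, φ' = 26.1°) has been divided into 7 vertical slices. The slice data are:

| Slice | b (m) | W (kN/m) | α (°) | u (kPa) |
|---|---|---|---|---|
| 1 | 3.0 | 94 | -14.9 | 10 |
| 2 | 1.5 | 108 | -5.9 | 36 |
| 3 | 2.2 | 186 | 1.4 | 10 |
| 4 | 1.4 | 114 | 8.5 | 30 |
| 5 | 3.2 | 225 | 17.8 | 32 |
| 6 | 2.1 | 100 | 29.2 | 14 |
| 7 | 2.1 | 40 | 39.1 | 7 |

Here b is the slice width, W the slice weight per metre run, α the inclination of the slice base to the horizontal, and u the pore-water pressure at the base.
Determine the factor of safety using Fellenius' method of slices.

Ordinary method of slices: FS = Σ[c'·Δl_i + (W_i cosα_i − u_i·Δl_i)·tanφ'] / Σ W_i sinα_i, with Δl_i = b_i / cosα_i.
Slice 1: Δl = 3.0/cos(-14.9°) = 3.104 m; N'_1 = 94·cos(-14.9°) − 10·3.104 = 59.8; c'Δl = 41.91; W sinα = -24.2
Slice 2: Δl = 1.5/cos(-5.9°) = 1.508 m; N'_2 = 108·cos(-5.9°) − 36·1.508 = 53.1; c'Δl = 20.36; W sinα = -11.1
Slice 3: Δl = 2.2/cos1.4° = 2.201 m; N'_3 = 186·cos1.4° − 10·2.201 = 163.9; c'Δl = 29.71; W sinα = 4.5
Slice 4: Δl = 1.4/cos8.5° = 1.416 m; N'_4 = 114·cos8.5° − 30·1.416 = 70.3; c'Δl = 19.11; W sinα = 16.9
Slice 5: Δl = 3.2/cos17.8° = 3.361 m; N'_5 = 225·cos17.8° − 32·3.361 = 106.7; c'Δl = 45.37; W sinα = 68.8
Slice 6: Δl = 2.1/cos29.2° = 2.406 m; N'_6 = 100·cos29.2° − 14·2.406 = 53.6; c'Δl = 32.48; W sinα = 48.8
Slice 7: Δl = 2.1/cos39.1° = 2.706 m; N'_7 = 40·cos39.1° − 7·2.706 = 12.1; c'Δl = 36.53; W sinα = 25.2
Σc'Δl = 225.5 kN/m; ΣN' = 519.5 kN/m; ΣW sinα = 128.9 kN/m
Resisting = 225.5 + 519.5·tan26.1° = 225.5 + 254.5 = 480.0 kN/m
FS = 480.0 / 128.9 = 3.723

FS = 3.72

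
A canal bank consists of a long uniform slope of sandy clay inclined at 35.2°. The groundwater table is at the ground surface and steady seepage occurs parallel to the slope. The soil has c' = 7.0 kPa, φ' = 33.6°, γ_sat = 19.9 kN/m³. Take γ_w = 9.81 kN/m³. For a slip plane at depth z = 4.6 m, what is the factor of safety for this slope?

FS = 0.64

With seepage parallel to the slope and the water table at the surface, the effective normal stress on the slip plane uses the buoyant unit weight γ' = γ_sat − γ_w while the driving shear stress uses γ_sat:
FS = [c' + γ' z cos²β tanφ'] / [γ_sat z sinβ cosβ]
γ' = 19.9 − 9.81 = 10.09 kN/m³
Numerator = 7.0 + 10.09·4.6·cos²35.2°·tan33.6° = 7.0 + 10.09·4.6·0.6677·0.6644 = 27.591 kPa
Denominator = 19.9·4.6·sin35.2°·cos35.2° = 19.9·4.6·0.5764·0.8171 = 43.118 kPa
FS = 27.591 / 43.118 = 0.640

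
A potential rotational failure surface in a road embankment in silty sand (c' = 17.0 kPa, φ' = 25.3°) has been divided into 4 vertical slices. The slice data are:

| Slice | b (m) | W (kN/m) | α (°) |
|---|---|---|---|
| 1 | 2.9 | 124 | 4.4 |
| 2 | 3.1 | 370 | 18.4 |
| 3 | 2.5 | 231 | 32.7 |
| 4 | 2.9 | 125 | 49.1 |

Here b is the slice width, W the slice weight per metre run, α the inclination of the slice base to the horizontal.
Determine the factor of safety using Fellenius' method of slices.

FS = 1.70

Ordinary method of slices: FS = Σ[c'·Δl_i + (W_i cosα_i)·tanφ'] / Σ W_i sinα_i, with Δl_i = b_i / cosα_i.
Slice 1: Δl = 2.9/cos4.4° = 2.909 m; N'_1 = 124·cos4.4° = 123.6; c'Δl = 49.45; W sinα = 9.5
Slice 2: Δl = 3.1/cos18.4° = 3.267 m; N'_2 = 370·cos18.4° = 351.1; c'Δl = 55.54; W sinα = 116.8
Slice 3: Δl = 2.5/cos32.7° = 2.971 m; N'_3 = 231·cos32.7° = 194.4; c'Δl = 50.50; W sinα = 124.8
Slice 4: Δl = 2.9/cos49.1° = 4.429 m; N'_4 = 125·cos49.1° = 81.8; c'Δl = 75.30; W sinα = 94.5
Σc'Δl = 230.8 kN/m; ΣN' = 751.0 kN/m; ΣW sinα = 345.6 kN/m
Resisting = 230.8 + 751.0·tan25.3° = 230.8 + 355.0 = 585.8 kN/m
FS = 585.8 / 345.6 = 1.695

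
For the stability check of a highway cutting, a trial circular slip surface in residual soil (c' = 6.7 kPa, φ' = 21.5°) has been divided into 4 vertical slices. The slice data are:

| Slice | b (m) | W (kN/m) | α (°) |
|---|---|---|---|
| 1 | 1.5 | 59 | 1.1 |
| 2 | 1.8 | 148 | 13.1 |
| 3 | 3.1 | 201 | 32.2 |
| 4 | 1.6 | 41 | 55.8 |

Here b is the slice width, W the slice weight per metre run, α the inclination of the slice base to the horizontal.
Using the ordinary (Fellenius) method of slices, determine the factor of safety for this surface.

FS = 1.26

Ordinary method of slices: FS = Σ[c'·Δl_i + (W_i cosα_i)·tanφ'] / Σ W_i sinα_i, with Δl_i = b_i / cosα_i.
Slice 1: Δl = 1.5/cos1.1° = 1.500 m; N'_1 = 59·cos1.1° = 59.0; c'Δl = 10.05; W sinα = 1.1
Slice 2: Δl = 1.8/cos13.1° = 1.848 m; N'_2 = 148·cos13.1° = 144.1; c'Δl = 12.38; W sinα = 33.5
Slice 3: Δl = 3.1/cos32.2° = 3.663 m; N'_3 = 201·cos32.2° = 170.1; c'Δl = 24.55; W sinα = 107.1
Slice 4: Δl = 1.6/cos55.8° = 2.847 m; N'_4 = 41·cos55.8° = 23.0; c'Δl = 19.07; W sinα = 33.9
Σc'Δl = 66.1 kN/m; ΣN' = 396.3 kN/m; ΣW sinα = 175.7 kN/m
Resisting = 66.1 + 396.3·tan21.5° = 66.1 + 156.1 = 222.1 kN/m
FS = 222.1 / 175.7 = 1.264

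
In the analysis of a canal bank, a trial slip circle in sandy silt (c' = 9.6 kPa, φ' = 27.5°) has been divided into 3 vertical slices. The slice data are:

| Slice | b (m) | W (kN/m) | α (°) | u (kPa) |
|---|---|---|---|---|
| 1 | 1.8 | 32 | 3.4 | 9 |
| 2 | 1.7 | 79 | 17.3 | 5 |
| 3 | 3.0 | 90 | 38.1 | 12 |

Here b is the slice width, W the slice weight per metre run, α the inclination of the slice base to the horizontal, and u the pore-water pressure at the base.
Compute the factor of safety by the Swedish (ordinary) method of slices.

Ordinary method of slices: FS = Σ[c'·Δl_i + (W_i cosα_i − u_i·Δl_i)·tanφ'] / Σ W_i sinα_i, with Δl_i = b_i / cosα_i.
Slice 1: Δl = 1.8/cos3.4° = 1.803 m; N'_1 = 32·cos3.4° − 9·1.803 = 15.7; c'Δl = 17.31; W sinα = 1.9
Slice 2: Δl = 1.7/cos17.3° = 1.781 m; N'_2 = 79·cos17.3° − 5·1.781 = 66.5; c'Δl = 17.09; W sinα = 23.5
Slice 3: Δl = 3.0/cos38.1° = 3.812 m; N'_3 = 90·cos38.1° − 12·3.812 = 25.1; c'Δl = 36.60; W sinα = 55.5
Σc'Δl = 71.0 kN/m; ΣN' = 107.3 kN/m; ΣW sinα = 80.9 kN/m
Resisting = 71.0 + 107.3·tan27.5° = 71.0 + 55.9 = 126.9 kN/m
FS = 126.9 / 80.9 = 1.568

FS = 1.57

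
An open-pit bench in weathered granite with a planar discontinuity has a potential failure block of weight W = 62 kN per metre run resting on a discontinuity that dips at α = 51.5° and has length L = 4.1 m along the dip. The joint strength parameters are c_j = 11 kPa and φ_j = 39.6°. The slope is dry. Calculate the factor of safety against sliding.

Resolving the block weight along and normal to the plane and applying the Mohr–Coulomb strength on the joint:
N' = W cosα = 62·cos51.5° = 38.6 kN/m
Driving force T = W sinα = 62·sin51.5° = 48.5 kN/m
Resisting force R = c_j·L + N'·tanφ_j = 11·4.1 + 38.6·tan39.6° = 45.1 + 31.9 = 77.0 kN/m
FS = R / T = 77.0 / 48.5 = 1.588

FS = 1.59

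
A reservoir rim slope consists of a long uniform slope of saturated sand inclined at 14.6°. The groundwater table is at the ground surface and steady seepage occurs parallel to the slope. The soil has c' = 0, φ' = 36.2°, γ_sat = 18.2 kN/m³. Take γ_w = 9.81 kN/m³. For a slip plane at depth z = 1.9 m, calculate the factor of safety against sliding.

With seepage parallel to the slope and the water table at the surface, the effective normal stress on the slip plane uses the buoyant unit weight γ' = γ_sat − γ_w while the driving shear stress uses γ_sat:
FS = [c' + γ' z cos²β tanφ'] / [γ_sat z sinβ cosβ]
(For c' = 0 this reduces to FS = (γ'/γ_sat)·tanφ'/tanβ.)
γ' = 18.2 − 9.81 = 8.39 kN/m³
Numerator = 0.0 + 8.39·1.9·cos²14.6°·tan36.2° = 0.0 + 8.39·1.9·0.9365·0.7319 = 10.926 kPa
Denominator = 18.2·1.9·sin14.6°·cos14.6° = 18.2·1.9·0.2521·0.9677 = 8.435 kPa
FS = 10.926 / 8.435 = 1.295

FS = 1.30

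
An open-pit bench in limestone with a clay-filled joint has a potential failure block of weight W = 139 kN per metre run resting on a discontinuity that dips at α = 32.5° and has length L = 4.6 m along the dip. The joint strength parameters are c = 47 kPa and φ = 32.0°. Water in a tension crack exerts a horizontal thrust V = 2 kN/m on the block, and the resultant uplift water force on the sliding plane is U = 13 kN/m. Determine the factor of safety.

Resolving the block weight along and normal to the plane and applying the Mohr–Coulomb strength on the joint:
N' = W cosα − U − V sinα = 139·cos32.5° − 13 − 2·sin32.5° = 103.2 kN/m
Driving force T = W sinα + V cosα = 139·sin32.5° + 2·cos32.5° = 76.4 kN/m
Resisting force R = c·L + N'·tanφ = 47·4.6 + 103.2·tan32.0° = 216.2 + 64.5 = 280.7 kN/m
FS = R / T = 280.7 / 76.4 = 3.675

FS = 3.67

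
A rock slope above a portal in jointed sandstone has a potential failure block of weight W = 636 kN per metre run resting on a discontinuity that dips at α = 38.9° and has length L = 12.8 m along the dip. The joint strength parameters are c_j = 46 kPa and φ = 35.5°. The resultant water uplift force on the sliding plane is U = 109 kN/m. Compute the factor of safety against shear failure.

Resolving the block weight along and normal to the plane and applying the Mohr–Coulomb strength on the joint:
N' = W cosα − U = 636·cos38.9° − 109 = 386.0 kN/m
Driving force T = W sinα = 636·sin38.9° = 399.4 kN/m
Resisting force R = c_j·L + N'·tanφ = 46·12.8 + 386.0·tan35.5° = 588.8 + 275.3 = 864.1 kN/m
FS = R / T = 864.1 / 399.4 = 2.164

FS = 2.16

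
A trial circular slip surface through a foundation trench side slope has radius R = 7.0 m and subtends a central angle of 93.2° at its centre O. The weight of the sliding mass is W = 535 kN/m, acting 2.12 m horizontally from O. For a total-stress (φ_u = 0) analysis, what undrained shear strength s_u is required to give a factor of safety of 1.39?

FS = s_u·L_a·R / (W·d), so s_u = FS·W·d / (L_a·R).
Arc length L_a = R·θ = 7.0·(93.2°·π/180) = 7.0·1.6266 = 11.39 m
s_u = 1.39·535·2.12 / (11.39·7.0) = 1576.5 / 79.71 = 19.78 kPa

s_u = 19.8 kPa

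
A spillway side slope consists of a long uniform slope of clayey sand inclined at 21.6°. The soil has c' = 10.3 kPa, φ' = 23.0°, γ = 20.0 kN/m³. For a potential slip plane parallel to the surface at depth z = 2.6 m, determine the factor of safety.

For an infinite slope with a slip plane parallel to the surface (no pore pressure): FS = [c' + γz cos²β tanφ'] / [γz sinβ cosβ].
γz = 20.0·2.6 = 52.00 kN/m²
Numerator = 10.3 + 52.00·cos²21.6°·tan23.0° = 10.3 + 52.00·0.8645·0.4245 = 29.381 kPa
Denominator = 52.00·sin21.6°·cos21.6° = 52.00·0.3681·0.9298 = 17.798 kPa
FS = 29.381 / 17.798 = 1.651

FS = 1.65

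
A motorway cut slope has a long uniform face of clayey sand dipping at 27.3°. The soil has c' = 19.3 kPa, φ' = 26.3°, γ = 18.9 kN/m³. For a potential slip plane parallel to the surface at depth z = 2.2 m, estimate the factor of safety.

For an infinite slope with a slip plane parallel to the surface (no pore pressure): FS = [c' + γz cos²β tanφ'] / [γz sinβ cosβ].
γz = 18.9·2.2 = 41.58 kN/m²
Numerator = 19.3 + 41.58·cos²27.3°·tan26.3° = 19.3 + 41.58·0.7896·0.4942 = 35.527 kPa
Denominator = 41.58·sin27.3°·cos27.3° = 41.58·0.4586·0.8886 = 16.947 kPa
FS = 35.527 / 16.947 = 2.096

FS = 2.10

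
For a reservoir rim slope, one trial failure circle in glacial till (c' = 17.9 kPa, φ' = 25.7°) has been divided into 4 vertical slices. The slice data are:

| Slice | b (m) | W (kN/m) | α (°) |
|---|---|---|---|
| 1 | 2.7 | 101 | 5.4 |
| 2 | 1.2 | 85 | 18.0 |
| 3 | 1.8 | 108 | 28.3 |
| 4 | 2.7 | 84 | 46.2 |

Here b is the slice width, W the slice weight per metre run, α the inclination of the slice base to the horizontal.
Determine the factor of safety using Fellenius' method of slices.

Ordinary method of slices: FS = Σ[c'·Δl_i + (W_i cosα_i)·tanφ'] / Σ W_i sinα_i, with Δl_i = b_i / cosα_i.
Slice 1: Δl = 2.7/cos5.4° = 2.712 m; N'_1 = 101·cos5.4° = 100.6; c'Δl = 48.55; W sinα = 9.5
Slice 2: Δl = 1.2/cos18.0° = 1.262 m; N'_2 = 85·cos18.0° = 80.8; c'Δl = 22.59; W sinα = 26.3
Slice 3: Δl = 1.8/cos28.3° = 2.044 m; N'_3 = 108·cos28.3° = 95.1; c'Δl = 36.59; W sinα = 51.2
Slice 4: Δl = 2.7/cos46.2° = 3.901 m; N'_4 = 84·cos46.2° = 58.1; c'Δl = 69.83; W sinα = 60.6
Σc'Δl = 177.6 kN/m; ΣN' = 334.6 kN/m; ΣW sinα = 147.6 kN/m
Resisting = 177.6 + 334.6·tan25.7° = 177.6 + 161.0 = 338.6 kN/m
FS = 338.6 / 147.6 = 2.294

FS = 2.29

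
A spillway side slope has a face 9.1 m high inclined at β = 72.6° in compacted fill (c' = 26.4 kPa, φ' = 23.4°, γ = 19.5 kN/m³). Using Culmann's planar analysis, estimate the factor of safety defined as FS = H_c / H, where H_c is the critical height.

H_c = (4c'/γ) · sinβ cosφ' / [1 − cos(β − φ')]
    = (4·26.4/19.5) · sin72.6°·cos23.4° / [1 − cos49.2°]
    = 5.415 · 0.8758 / 0.3466 = 13.68 m
FS = H_c / H = 13.68 / 9.1 = 1.504

FS = 1.50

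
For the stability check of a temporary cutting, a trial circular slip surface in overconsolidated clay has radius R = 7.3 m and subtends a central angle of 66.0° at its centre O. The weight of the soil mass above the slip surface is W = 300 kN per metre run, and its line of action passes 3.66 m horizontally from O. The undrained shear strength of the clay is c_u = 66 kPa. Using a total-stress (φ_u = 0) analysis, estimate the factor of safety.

FS = 3.69

Taking moments about the centre O, the resisting moment is provided by the undrained shear strength acting along the arc:
Arc length L_a = R·θ = 7.3·(66.0°·π/180) = 7.3·1.1519 = 8.41 m
M_R = c_u·L_a·R = 66·8.41·7.3 = 4051.5 kN·m/m
M_D = W·d = 300·3.66 = 1098.0 kN·m/m
FS = M_R / M_D = 4051.5 / 1098.0 = 3.690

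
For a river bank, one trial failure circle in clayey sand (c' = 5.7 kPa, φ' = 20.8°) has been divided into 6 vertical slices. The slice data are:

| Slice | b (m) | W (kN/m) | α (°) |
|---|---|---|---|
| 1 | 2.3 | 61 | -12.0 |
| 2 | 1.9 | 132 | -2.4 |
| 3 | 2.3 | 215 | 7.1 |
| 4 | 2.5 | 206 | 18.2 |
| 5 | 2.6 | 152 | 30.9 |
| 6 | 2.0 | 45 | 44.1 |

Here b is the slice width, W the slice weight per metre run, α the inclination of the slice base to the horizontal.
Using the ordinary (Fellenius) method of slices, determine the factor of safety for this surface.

Ordinary method of slices: FS = Σ[c'·Δl_i + (W_i cosα_i)·tanφ'] / Σ W_i sinα_i, with Δl_i = b_i / cosα_i.
Slice 1: Δl = 2.3/cos(-12.0°) = 2.351 m; N'_1 = 61·cos(-12.0°) = 59.7; c'Δl = 13.40; W sinα = -12.7
Slice 2: Δl = 1.9/cos(-2.4°) = 1.902 m; N'_2 = 132·cos(-2.4°) = 131.9; c'Δl = 10.84; W sinα = -5.5
Slice 3: Δl = 2.3/cos7.1° = 2.318 m; N'_3 = 215·cos7.1° = 213.4; c'Δl = 13.21; W sinα = 26.6
Slice 4: Δl = 2.5/cos18.2° = 2.632 m; N'_4 = 206·cos18.2° = 195.7; c'Δl = 15.00; W sinα = 64.3
Slice 5: Δl = 2.6/cos30.9° = 3.030 m; N'_5 = 152·cos30.9° = 130.4; c'Δl = 17.27; W sinα = 78.1
Slice 6: Δl = 2.0/cos44.1° = 2.785 m; N'_6 = 45·cos44.1° = 32.3; c'Δl = 15.87; W sinα = 31.3
Σc'Δl = 85.6 kN/m; ΣN' = 763.3 kN/m; ΣW sinα = 182.1 kN/m
Resisting = 85.6 + 763.3·tan20.8° = 85.6 + 290.0 = 375.6 kN/m
FS = 375.6 / 182.1 = 2.063

FS = 2.06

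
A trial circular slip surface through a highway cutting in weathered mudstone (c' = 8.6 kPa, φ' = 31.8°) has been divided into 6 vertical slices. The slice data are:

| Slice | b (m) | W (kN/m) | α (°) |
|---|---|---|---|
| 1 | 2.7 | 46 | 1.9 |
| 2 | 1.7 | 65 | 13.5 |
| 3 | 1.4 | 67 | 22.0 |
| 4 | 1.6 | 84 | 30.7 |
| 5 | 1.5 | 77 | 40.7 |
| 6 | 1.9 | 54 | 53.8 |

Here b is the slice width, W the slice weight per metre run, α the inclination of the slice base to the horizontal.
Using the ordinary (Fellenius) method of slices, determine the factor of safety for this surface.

Ordinary method of slices: FS = Σ[c'·Δl_i + (W_i cosα_i)·tanφ'] / Σ W_i sinα_i, with Δl_i = b_i / cosα_i.
Slice 1: Δl = 2.7/cos1.9° = 2.701 m; N'_1 = 46·cos1.9° = 46.0; c'Δl = 23.23; W sinα = 1.5
Slice 2: Δl = 1.7/cos13.5° = 1.748 m; N'_2 = 65·cos13.5° = 63.2; c'Δl = 15.04; W sinα = 15.2
Slice 3: Δl = 1.4/cos22.0° = 1.510 m; N'_3 = 67·cos22.0° = 62.1; c'Δl = 12.99; W sinα = 25.1
Slice 4: Δl = 1.6/cos30.7° = 1.861 m; N'_4 = 84·cos30.7° = 72.2; c'Δl = 16.00; W sinα = 42.9
Slice 5: Δl = 1.5/cos40.7° = 1.979 m; N'_5 = 77·cos40.7° = 58.4; c'Δl = 17.02; W sinα = 50.2
Slice 6: Δl = 1.9/cos53.8° = 3.217 m; N'_6 = 54·cos53.8° = 31.9; c'Δl = 27.67; W sinα = 43.6
Σc'Δl = 111.9 kN/m; ΣN' = 333.8 kN/m; ΣW sinα = 178.5 kN/m
Resisting = 111.9 + 333.8·tan31.8° = 111.9 + 207.0 = 318.9 kN/m
FS = 318.9 / 178.5 = 1.787

FS = 1.79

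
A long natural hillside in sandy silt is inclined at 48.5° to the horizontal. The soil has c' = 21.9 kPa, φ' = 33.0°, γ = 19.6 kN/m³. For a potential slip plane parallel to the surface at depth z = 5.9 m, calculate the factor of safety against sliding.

FS = 0.96

For an infinite slope with a slip plane parallel to the surface (no pore pressure): FS = [c' + γz cos²β tanφ'] / [γz sinβ cosβ].
γz = 19.6·5.9 = 115.64 kN/m²
Numerator = 21.9 + 115.64·cos²48.5°·tan33.0° = 21.9 + 115.64·0.4391·0.6494 = 54.873 kPa
Denominator = 115.64·sin48.5°·cos48.5° = 115.64·0.7490·0.6626 = 57.389 kPa
FS = 54.873 / 57.389 = 0.956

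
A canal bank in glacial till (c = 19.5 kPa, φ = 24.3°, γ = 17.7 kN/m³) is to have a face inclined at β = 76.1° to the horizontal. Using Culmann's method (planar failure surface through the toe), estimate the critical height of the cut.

Culmann's analysis gives the critical failure plane at α_cr = (β + φ)/2 = (76.1 + 24.3)/2 = 50.2°, and the critical height
H_c = (4c/γ) · sinβ cosφ / [1 − cos(β − φ)]
    = (4·19.5/17.7) · sin76.1°·cos24.3° / [1 − cos(51.8°)]
    = 4.407 · 0.9707·0.9114 / [1 − 0.6184]
    = 4.407 · 0.8847 / 0.3816
    = 10.22 m

H_c = 10.22 m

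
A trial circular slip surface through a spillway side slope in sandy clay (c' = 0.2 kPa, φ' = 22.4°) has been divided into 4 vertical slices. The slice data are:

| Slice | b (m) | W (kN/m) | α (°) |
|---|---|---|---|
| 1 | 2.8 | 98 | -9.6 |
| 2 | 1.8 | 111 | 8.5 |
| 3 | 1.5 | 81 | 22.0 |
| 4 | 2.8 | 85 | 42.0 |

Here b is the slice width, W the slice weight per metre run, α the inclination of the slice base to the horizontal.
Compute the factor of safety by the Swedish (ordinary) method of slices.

Ordinary method of slices: FS = Σ[c'·Δl_i + (W_i cosα_i)·tanφ'] / Σ W_i sinα_i, with Δl_i = b_i / cosα_i.
Slice 1: Δl = 2.8/cos(-9.6°) = 2.840 m; N'_1 = 98·cos(-9.6°) = 96.6; c'Δl = 0.57; W sinα = -16.3
Slice 2: Δl = 1.8/cos8.5° = 1.820 m; N'_2 = 111·cos8.5° = 109.8; c'Δl = 0.36; W sinα = 16.4
Slice 3: Δl = 1.5/cos22.0° = 1.618 m; N'_3 = 81·cos22.0° = 75.1; c'Δl = 0.32; W sinα = 30.3
Slice 4: Δl = 2.8/cos42.0° = 3.768 m; N'_4 = 85·cos42.0° = 63.2; c'Δl = 0.75; W sinα = 56.9
Σc'Δl = 2.0 kN/m; ΣN' = 344.7 kN/m; ΣW sinα = 87.3 kN/m
Resisting = 2.0 + 344.7·tan22.4° = 2.0 + 142.1 = 144.1 kN/m
FS = 144.1 / 87.3 = 1.651

FS = 1.65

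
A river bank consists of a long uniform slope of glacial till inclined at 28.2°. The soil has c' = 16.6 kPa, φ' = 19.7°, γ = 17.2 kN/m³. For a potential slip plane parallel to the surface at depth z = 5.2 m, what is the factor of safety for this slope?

For an infinite slope with a slip plane parallel to the surface (no pore pressure): FS = [c' + γz cos²β tanφ'] / [γz sinβ cosβ].
γz = 17.2·5.2 = 89.44 kN/m²
Numerator = 16.6 + 89.44·cos²28.2°·tan19.7° = 16.6 + 89.44·0.7767·0.3581 = 41.473 kPa
Denominator = 89.44·sin28.2°·cos28.2° = 89.44·0.4726·0.8813 = 37.248 kPa
FS = 41.473 / 37.248 = 1.113

FS = 1.11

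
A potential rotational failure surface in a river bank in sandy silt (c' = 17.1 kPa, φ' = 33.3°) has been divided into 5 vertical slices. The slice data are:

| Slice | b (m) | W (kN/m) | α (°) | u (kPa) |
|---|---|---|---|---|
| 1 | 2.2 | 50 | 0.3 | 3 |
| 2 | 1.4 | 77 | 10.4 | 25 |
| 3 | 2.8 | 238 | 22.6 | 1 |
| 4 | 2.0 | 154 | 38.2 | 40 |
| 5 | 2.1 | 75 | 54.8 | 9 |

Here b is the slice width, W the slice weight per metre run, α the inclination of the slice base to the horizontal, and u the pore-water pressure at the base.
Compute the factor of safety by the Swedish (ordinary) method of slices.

Ordinary method of slices: FS = Σ[c'·Δl_i + (W_i cosα_i − u_i·Δl_i)·tanφ'] / Σ W_i sinα_i, with Δl_i = b_i / cosα_i.
Slice 1: Δl = 2.2/cos0.3° = 2.200 m; N'_1 = 50·cos0.3° − 3·2.200 = 43.4; c'Δl = 37.62; W sinα = 0.3
Slice 2: Δl = 1.4/cos10.4° = 1.423 m; N'_2 = 77·cos10.4° − 25·1.423 = 40.2; c'Δl = 24.34; W sinα = 13.9
Slice 3: Δl = 2.8/cos22.6° = 3.033 m; N'_3 = 238·cos22.6° − 1·3.033 = 216.7; c'Δl = 51.86; W sinα = 91.5
Slice 4: Δl = 2.0/cos38.2° = 2.545 m; N'_4 = 154·cos38.2° − 40·2.545 = 19.2; c'Δl = 43.52; W sinα = 95.2
Slice 5: Δl = 2.1/cos54.8° = 3.643 m; N'_5 = 75·cos54.8° − 9·3.643 = 10.4; c'Δl = 62.30; W sinα = 61.3
Σc'Δl = 219.6 kN/m; ΣN' = 329.9 kN/m; ΣW sinα = 262.1 kN/m
Resisting = 219.6 + 329.9·tan33.3° = 219.6 + 216.7 = 436.3 kN/m
FS = 436.3 / 262.1 = 1.665

FS = 1.66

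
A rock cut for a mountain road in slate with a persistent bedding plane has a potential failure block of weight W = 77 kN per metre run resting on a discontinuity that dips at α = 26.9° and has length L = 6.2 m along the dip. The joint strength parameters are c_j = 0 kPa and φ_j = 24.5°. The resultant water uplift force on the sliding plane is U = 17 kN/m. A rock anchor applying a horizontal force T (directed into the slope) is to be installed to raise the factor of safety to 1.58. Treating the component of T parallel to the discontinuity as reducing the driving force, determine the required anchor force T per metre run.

Resolving forces along and normal to the sliding plane, with the horizontal anchor force T adding T·sinα to the effective normal force and T·cosα acting up the plane against the driving force:
FS = [c_jL + (W cosα − U + T sinα) tanφ_j] / [W sinα − T cosα]
Without the anchor: N' = 51.7 kN/m, driving T_d = 34.8 kN/m, resisting R = 0·6.2 + 51.7·tan24.5° = 23.5 kN/m, FS = 0.68.
Setting FS = 1.58 and solving for T:
1.58·(34.8 − T cos26.9°) = 23.5 + T sin26.9°·tan24.5°
T·(sin26.9°·tan24.5° + 1.58·cos26.9°) = 1.58·34.8 − 23.5
T·(0.4524·0.4557 + 1.58·0.8918) = 55.0 − 23.5 = 31.5
T·1.6152 = 31.5
T = 19.5 kN/m

T = 19 kN/m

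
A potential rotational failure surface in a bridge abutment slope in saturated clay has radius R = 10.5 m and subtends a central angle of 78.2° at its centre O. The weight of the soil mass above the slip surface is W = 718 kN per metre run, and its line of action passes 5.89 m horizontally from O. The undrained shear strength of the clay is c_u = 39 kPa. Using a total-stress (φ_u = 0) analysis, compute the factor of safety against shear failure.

Taking moments about the centre O, the resisting moment is provided by the undrained shear strength acting along the arc:
Arc length L_a = R·θ = 10.5·(78.2°·π/180) = 10.5·1.3648 = 14.33 m
M_R = c_u·L_a·R = 39·14.33·10.5 = 5868.5 kN·m/m
M_D = W·d = 718·5.89 = 4229.0 kN·m/m
FS = M_R / M_D = 5868.5 / 4229.0 = 1.388

FS = 1.39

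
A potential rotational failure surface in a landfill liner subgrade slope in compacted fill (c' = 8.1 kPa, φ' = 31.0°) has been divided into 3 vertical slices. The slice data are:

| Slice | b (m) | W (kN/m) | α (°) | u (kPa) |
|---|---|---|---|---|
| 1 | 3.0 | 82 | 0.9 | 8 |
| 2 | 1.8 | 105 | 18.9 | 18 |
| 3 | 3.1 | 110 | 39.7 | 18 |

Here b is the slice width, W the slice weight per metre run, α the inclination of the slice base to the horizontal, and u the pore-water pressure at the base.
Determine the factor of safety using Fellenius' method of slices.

Ordinary method of slices: FS = Σ[c'·Δl_i + (W_i cosα_i − u_i·Δl_i)·tanφ'] / Σ W_i sinα_i, with Δl_i = b_i / cosα_i.
Slice 1: Δl = 3.0/cos0.9° = 3.000 m; N'_1 = 82·cos0.9° − 8·3.000 = 58.0; c'Δl = 24.30; W sinα = 1.3
Slice 2: Δl = 1.8/cos18.9° = 1.903 m; N'_2 = 105·cos18.9° − 18·1.903 = 65.1; c'Δl = 15.41; W sinα = 34.0
Slice 3: Δl = 3.1/cos39.7° = 4.029 m; N'_3 = 110·cos39.7° − 18·4.029 = 12.1; c'Δl = 32.64; W sinα = 70.3
Σc'Δl = 72.3 kN/m; ΣN' = 135.2 kN/m; ΣW sinα = 105.6 kN/m
Resisting = 72.3 + 135.2·tan31.0° = 72.3 + 81.2 = 153.6 kN/m
FS = 153.6 / 105.6 = 1.455

FS = 1.45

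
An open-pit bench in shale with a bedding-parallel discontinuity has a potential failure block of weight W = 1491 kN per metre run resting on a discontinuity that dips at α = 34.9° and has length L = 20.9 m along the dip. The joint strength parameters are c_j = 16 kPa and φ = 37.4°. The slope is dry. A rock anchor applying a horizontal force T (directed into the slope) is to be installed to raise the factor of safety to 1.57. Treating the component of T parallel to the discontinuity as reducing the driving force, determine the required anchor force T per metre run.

T = 41 kN/m

Resolving forces along and normal to the sliding plane, with the horizontal anchor force T adding T·sinα to the effective normal force and T·cosα acting up the plane against the driving force:
FS = [c_jL + (W cosα + T sinα) tanφ] / [W sinα − T cosα]
Without the anchor: N' = 1222.8 kN/m, driving T_d = 853.1 kN/m, resisting R = 16·20.9 + 1222.8·tan37.4° = 1269.3 kN/m, FS = 1.49.
Setting FS = 1.57 and solving for T:
1.57·(853.1 − T cos34.9°) = 1269.3 + T sin34.9°·tan37.4°
T·(sin34.9°·tan37.4° + 1.57·cos34.9°) = 1.57·853.1 − 1269.3
T·(0.5721·0.7646 + 1.57·0.8202) = 1339.3 − 1269.3 = 70.0
T·1.7251 = 70.0
T = 40.6 kN/m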